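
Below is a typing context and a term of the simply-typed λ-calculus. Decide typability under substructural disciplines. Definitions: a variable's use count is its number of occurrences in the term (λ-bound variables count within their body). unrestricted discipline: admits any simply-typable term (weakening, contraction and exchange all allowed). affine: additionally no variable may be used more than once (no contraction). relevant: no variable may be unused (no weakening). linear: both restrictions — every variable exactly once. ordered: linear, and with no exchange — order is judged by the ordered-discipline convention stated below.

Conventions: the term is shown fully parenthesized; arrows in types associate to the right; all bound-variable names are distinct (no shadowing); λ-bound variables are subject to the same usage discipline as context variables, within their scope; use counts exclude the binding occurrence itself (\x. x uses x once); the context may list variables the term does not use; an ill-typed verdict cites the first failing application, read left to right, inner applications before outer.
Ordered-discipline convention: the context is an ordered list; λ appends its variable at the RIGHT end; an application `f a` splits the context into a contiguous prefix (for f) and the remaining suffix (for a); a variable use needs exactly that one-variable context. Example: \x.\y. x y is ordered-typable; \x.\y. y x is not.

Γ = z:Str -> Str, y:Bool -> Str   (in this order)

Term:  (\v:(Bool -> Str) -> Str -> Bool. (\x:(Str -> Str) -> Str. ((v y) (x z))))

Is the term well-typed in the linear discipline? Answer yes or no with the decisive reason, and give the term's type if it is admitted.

yes — z, y, v, x: one use apiece; term : ((Bool -> Str) -> Str -> Bool) -> ((Str -> Str) -> Str) -> Bool
usage: z=1; y=1; v (λ-bound)=1; x (λ-bound)=1
order of uses: v, y, x, z
typing: well-typed at ((Bool -> Str) -> Str -> Bool) -> ((Str -> Str) -> Str) -> Bool
summary: ordered ✗ | linear ✓ | affine ✓ | relevant ✓ | unrestricted ✓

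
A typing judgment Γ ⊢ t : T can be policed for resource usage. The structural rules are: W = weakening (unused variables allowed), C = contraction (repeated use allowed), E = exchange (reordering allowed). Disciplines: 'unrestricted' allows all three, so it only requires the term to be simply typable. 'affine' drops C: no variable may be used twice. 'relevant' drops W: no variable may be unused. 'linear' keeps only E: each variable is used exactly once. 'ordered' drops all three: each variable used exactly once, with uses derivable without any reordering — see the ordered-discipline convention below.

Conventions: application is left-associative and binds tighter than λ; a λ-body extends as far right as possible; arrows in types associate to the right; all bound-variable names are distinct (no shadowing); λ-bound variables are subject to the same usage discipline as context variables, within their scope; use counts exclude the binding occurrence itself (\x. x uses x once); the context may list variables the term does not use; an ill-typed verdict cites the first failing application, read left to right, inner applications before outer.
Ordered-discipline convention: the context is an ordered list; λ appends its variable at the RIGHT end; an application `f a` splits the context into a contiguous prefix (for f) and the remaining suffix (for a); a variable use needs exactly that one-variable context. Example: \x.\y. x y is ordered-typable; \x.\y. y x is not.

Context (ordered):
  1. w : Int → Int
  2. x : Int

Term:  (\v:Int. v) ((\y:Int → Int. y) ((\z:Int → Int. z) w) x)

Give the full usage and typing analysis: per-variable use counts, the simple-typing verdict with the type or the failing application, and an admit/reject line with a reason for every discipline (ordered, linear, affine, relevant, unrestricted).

usage: w: 1×; x: 1×; v [bound]: 1×; y [bound]: 1×; z [bound]: 1×
use order (left to right): v, y, z, w, x
typing: well-typed at Int
ordered: ✓, w, x, v, y, z: once each, no exchange needed
linear: ✓, exactly-once usage across w, x, v, y, z
affine: ✓, no duplicate uses among w, x, v, y, z
relevant: ✓, none of w, x, v, y, z goes unused
unrestricted: ✓, simply typable at Int; W, C, E all held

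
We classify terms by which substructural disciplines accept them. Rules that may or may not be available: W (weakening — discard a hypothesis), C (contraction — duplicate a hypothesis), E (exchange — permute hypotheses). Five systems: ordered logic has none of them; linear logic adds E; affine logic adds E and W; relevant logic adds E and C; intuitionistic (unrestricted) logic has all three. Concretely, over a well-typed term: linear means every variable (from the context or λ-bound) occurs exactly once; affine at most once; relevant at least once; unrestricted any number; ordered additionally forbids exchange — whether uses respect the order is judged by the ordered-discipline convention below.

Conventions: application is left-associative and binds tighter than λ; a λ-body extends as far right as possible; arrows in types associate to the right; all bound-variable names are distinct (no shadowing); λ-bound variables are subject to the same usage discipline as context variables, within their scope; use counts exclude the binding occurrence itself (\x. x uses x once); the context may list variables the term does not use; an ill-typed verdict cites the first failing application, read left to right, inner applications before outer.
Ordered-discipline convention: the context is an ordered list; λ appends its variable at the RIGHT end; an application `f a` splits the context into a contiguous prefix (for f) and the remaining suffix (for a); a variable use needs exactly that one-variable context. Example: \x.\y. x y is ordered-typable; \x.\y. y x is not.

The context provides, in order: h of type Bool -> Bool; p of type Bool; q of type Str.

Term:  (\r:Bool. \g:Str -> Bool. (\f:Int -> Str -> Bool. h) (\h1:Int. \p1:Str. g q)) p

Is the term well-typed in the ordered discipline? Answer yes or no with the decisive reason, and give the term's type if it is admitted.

no — r, f, h1, p1 never used (weakening)
usage: h ×1, p ×1, q ×1, r (bound) ×0, g (bound) ×1, f (bound) ×0, h1 (bound) ×0, p1 (bound) ×0
uses in reading order: h, g, q, p
typing: ✓ — (Str -> Bool) -> Bool -> Bool
per-discipline verdicts: ordered ✗ · linear ✗ · affine ✓ · relevant ✗ · unrestricted ✓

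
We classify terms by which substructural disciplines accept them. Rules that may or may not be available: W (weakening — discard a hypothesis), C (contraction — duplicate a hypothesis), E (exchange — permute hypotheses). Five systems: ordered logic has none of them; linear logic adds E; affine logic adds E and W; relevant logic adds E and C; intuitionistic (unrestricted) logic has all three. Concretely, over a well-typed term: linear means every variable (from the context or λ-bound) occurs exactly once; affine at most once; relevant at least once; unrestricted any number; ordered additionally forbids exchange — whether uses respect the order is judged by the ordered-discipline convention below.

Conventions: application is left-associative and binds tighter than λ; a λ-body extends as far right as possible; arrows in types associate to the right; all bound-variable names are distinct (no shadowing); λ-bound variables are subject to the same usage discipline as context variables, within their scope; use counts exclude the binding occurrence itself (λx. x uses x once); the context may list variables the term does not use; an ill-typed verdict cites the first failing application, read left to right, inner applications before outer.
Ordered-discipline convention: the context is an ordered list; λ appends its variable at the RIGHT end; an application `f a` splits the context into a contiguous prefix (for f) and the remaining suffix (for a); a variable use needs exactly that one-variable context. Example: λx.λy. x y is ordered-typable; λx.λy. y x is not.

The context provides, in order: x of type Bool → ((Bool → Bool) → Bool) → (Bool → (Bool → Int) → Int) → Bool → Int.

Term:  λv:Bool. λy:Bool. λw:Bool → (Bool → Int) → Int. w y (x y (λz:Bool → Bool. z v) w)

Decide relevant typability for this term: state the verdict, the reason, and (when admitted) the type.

yes — none of x, v, y, w, z goes unused; term : Bool → Bool → (Bool → (Bool → Int) → Int) → Int
usage: x=1, v [bound]=1, y [bound]=2, w [bound]=2, z [bound]=1
uses in reading order: w, y, x, y, z, v, w
typing: the term checks, with type Bool → Bool → (Bool → (Bool → Int) → Int) → Int
all disciplines: ordered ✗, linear ✗, affine ✗, relevant ✓, unrestricted ✓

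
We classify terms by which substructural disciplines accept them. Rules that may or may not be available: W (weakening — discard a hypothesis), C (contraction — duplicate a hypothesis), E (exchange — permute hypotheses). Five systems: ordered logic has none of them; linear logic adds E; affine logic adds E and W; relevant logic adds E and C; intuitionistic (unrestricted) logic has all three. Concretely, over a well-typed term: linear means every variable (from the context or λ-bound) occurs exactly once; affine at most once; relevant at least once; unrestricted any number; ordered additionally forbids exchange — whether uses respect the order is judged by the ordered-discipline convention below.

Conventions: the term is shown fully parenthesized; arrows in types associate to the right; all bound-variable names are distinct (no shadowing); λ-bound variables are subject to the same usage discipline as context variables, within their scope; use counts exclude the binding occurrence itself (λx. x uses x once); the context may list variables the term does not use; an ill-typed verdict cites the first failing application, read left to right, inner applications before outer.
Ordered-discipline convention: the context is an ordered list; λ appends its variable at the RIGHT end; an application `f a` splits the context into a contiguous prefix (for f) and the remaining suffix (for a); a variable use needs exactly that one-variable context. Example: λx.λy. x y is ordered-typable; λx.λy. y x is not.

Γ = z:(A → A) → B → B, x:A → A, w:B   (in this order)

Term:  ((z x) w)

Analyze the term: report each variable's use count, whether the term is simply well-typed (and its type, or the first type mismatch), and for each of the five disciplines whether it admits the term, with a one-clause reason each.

variable uses: z: 1×; x: 1×; w: 1×
order of uses: z, x, w
typing: well-typed — term : B
ordered ✓ (z, x, w: once each, no exchange needed)
linear ✓ (z, x, w: one use apiece)
affine ✓ (none of z, x, w used more than once)
relevant ✓ (every one of z, x, w appears)
unrestricted ✓ (typability at B is all that's needed)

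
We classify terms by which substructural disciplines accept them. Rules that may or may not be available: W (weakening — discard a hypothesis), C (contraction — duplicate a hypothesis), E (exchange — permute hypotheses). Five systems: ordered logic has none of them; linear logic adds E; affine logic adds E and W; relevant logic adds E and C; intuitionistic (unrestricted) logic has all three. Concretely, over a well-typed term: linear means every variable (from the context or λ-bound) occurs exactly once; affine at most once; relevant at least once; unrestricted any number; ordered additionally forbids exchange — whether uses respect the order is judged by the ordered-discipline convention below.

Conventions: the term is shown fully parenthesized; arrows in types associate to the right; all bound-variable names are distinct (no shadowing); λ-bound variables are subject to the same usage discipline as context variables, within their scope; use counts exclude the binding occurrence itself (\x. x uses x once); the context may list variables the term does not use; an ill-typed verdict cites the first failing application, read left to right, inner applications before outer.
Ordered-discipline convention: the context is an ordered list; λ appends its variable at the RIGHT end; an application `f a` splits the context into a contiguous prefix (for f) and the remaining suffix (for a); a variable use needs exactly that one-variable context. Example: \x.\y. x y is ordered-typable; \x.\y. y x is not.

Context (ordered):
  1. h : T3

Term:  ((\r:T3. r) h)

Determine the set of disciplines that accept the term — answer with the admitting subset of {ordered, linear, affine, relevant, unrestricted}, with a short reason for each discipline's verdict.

admitted by: ordered, linear, affine, relevant, unrestricted
use counts: h ×1; r (bound) ×1
use order (left to right): r, h
typing: well-typed — term : T3
ordered: ✓, single-use (h, r), ordered derivation ok
linear: ✓, each of h, r used exactly once
affine: ✓, none of h, r used more than once
relevant: ✓, at least one use each (h, r)
unrestricted: ✓, typability at T3 is all that's needed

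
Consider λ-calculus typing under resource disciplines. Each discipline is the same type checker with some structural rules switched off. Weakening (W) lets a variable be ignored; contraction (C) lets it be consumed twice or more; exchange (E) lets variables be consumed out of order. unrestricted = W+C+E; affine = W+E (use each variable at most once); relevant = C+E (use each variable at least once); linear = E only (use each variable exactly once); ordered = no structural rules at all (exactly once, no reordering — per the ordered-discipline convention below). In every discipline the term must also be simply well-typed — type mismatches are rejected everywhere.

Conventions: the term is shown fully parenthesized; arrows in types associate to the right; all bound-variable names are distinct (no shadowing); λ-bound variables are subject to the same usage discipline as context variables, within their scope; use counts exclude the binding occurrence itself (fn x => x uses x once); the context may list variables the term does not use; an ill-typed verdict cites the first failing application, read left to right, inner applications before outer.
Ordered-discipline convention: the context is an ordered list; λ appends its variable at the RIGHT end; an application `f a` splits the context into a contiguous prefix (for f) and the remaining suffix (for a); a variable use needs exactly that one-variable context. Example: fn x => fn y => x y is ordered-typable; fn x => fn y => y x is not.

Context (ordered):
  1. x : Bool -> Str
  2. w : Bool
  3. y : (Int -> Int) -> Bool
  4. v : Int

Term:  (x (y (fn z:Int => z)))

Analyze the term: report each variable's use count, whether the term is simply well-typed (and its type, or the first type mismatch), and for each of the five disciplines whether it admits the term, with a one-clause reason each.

use counts: x: 1; w: 0; y: 1; v: 0; z (λ-bound): 1
order of uses: x, y, z
typing: ✓ — Str
ordered ✗ (w, v left unused)
linear ✗ (w, v left unused)
affine ✓ (at most one use each (x, w, y, v, z))
relevant ✗ (w, v left unused)
unrestricted ✓ (well-typed at Str; no restrictions here)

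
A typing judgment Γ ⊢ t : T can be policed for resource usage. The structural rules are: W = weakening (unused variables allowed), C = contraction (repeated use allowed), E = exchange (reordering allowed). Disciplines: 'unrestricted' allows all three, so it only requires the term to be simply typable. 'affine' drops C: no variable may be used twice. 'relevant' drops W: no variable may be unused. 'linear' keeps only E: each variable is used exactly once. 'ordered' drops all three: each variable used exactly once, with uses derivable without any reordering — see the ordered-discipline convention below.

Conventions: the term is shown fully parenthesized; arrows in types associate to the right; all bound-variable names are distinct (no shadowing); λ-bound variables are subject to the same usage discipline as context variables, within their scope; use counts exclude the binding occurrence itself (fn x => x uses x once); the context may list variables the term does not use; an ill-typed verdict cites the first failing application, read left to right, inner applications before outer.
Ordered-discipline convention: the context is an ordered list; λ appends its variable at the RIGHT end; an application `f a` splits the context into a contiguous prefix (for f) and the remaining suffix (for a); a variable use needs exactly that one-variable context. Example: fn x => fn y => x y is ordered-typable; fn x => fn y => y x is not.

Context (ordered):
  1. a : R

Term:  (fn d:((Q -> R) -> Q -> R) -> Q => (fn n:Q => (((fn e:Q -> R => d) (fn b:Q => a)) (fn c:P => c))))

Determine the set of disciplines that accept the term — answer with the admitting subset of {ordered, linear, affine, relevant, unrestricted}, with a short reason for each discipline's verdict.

accepted by: none
use counts: a ×1; d [bound] ×1; n [bound] ×0; e [bound] ×0; b [bound] ×0; c [bound] ×1
left-to-right use order: d, a, c
typing: ill-typed: an argument P -> P mismatches the expected (Q -> R) -> Q -> R
ordered: ✗, a type mismatch blocks all five
linear: ✗, the type mismatch rejects it
affine: ✗, not simply typable
relevant: ✗, fails simple typing
unrestricted: ✗, a type mismatch blocks all five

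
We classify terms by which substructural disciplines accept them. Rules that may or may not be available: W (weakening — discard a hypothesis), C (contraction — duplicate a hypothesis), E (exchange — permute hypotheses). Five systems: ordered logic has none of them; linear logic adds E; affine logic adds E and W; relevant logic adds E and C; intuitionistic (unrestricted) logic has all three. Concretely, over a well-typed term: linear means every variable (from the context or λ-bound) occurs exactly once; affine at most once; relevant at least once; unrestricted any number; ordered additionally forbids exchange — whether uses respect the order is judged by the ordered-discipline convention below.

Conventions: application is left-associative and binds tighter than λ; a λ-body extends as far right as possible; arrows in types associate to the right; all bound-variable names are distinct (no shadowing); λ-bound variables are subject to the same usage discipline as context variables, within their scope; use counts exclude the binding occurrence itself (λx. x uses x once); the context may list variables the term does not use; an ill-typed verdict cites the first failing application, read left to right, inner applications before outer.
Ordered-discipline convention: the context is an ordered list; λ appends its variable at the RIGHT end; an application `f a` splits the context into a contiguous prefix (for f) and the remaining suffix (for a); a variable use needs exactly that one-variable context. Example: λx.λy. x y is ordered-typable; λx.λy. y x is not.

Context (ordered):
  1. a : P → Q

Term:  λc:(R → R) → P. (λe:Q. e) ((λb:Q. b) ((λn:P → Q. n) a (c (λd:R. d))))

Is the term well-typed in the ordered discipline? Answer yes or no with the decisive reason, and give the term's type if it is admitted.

yes — a, c, e, b, n, d once each; derivable with no W/C/E; term : ((R → R) → P) → Q
variable uses: a: 1×; c [bound]: 1×; e [bound]: 1×; b [bound]: 1×; n [bound]: 1×; d [bound]: 1×
use order (left to right): e, b, n, a, c, d
typing: the term checks, with type ((R → R) → P) → Q
across the five disciplines: ordered ✓, linear ✓, affine ✓, relevant ✓, unrestricted ✓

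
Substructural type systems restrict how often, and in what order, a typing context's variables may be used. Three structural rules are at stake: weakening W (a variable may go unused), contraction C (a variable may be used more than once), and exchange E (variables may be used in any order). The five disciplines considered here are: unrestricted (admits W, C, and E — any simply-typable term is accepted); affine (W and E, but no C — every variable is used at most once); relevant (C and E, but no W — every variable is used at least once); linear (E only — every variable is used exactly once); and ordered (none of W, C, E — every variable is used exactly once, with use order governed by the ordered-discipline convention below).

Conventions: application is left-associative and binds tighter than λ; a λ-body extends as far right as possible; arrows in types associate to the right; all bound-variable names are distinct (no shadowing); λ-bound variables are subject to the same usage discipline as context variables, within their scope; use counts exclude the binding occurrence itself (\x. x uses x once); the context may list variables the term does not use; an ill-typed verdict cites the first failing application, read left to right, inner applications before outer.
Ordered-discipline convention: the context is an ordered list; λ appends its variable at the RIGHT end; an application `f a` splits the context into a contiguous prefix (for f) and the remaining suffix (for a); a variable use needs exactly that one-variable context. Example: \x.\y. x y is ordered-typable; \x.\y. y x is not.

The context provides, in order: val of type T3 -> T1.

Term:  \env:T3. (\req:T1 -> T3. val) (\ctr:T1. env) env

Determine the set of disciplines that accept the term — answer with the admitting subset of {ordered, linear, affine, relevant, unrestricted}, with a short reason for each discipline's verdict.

admitted by: unrestricted
use counts: val=1; env (λ-bound)=2; req (λ-bound)=0; ctr (λ-bound)=0
left-to-right use order: val, env, env
typing: well-typed at T3 -> T1
ordered ✗ (uses contraction: env ×2; req, ctr never used (weakening))
linear ✗ (uses contraction: env ×2; req, ctr never used (weakening))
affine ✗ (uses contraction: env ×2)
relevant ✗ (req, ctr never used (weakening))
unrestricted ✓ (simply typable at T3 -> T1; W, C, E all held)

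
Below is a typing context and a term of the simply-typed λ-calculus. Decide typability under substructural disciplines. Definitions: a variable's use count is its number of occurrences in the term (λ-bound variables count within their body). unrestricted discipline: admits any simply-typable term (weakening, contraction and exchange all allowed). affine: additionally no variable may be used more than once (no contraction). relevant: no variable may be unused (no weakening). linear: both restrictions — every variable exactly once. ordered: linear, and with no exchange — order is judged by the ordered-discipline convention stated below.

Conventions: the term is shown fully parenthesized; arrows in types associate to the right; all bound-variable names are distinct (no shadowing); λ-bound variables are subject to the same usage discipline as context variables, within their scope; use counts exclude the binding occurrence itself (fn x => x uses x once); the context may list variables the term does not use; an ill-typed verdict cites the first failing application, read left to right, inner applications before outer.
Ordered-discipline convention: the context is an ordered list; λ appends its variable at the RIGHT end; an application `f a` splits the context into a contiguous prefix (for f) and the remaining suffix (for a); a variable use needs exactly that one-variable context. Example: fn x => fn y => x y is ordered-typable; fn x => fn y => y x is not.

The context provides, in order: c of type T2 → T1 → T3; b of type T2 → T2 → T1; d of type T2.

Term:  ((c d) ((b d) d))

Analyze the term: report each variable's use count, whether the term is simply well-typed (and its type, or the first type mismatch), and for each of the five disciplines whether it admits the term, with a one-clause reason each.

variable uses: c: 1×, b: 1×, d: 3×
use order (left to right): c, d, b, d, d
typing: well-typed at T3
ordered ✗ (d ×3 used more than once (contraction))
linear ✗ (d ×3 used more than once (contraction))
affine ✗ (d ×3 used more than once (contraction))
relevant ✓ (at least one use each (c, b, d))
unrestricted ✓ (type-checks (T3) and nothing is barred)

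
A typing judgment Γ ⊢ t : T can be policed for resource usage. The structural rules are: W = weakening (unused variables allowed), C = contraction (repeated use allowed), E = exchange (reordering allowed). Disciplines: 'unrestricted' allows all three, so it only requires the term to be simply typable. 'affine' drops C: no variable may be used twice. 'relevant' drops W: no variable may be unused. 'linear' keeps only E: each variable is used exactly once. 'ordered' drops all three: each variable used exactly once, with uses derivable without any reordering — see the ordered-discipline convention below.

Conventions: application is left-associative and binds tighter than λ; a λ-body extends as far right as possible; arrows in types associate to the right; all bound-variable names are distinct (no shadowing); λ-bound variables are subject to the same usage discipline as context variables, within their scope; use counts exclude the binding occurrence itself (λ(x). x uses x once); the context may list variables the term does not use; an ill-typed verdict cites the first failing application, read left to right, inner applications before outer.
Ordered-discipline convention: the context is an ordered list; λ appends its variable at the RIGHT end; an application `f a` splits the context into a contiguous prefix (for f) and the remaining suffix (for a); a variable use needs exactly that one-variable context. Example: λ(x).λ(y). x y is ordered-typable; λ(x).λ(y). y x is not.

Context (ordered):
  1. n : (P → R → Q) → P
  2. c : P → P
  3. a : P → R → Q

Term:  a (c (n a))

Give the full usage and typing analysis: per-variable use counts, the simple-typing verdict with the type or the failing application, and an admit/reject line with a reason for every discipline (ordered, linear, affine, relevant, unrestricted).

counts: n: 1, c: 1, a: 2
uses in reading order: a, c, n, a
typing: well-typed at R → Q
ordered: ✗ — a ×2 used more than once (contraction)
linear: ✗ — a ×2 used more than once (contraction)
affine: ✗ — a ×2 used more than once (contraction)
relevant: ✓ — every one of n, c, a appears
unrestricted: ✓ — simply typable at R → Q; W, C, E all held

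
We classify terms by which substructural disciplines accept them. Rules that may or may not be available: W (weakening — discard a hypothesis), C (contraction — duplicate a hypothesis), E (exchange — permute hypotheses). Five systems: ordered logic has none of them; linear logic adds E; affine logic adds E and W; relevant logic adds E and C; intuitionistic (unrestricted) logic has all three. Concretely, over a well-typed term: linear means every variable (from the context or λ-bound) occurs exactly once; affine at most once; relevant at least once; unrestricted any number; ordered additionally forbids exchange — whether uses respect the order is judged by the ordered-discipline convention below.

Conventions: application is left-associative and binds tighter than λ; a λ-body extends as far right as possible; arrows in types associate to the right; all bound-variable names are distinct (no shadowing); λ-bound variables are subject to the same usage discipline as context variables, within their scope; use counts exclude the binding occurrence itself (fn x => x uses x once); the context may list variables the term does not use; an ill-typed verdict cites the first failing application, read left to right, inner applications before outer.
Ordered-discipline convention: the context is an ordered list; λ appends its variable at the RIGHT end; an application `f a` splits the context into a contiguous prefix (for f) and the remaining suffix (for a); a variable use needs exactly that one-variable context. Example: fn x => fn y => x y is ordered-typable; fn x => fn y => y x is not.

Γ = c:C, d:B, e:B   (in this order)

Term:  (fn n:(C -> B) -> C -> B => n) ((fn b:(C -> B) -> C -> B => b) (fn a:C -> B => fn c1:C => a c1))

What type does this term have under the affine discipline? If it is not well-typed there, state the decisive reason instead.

term : (C -> B) -> C -> B
use counts: c: 0; d: 0; e: 0; n (bound): 1; b (bound): 1; a (bound): 1; c1 (bound): 1
uses in reading order: n, b, a, c1
typing: the term checks, with type (C -> B) -> C -> B
per-discipline verdicts: ordered ✗; linear ✗; affine ✓; relevant ✗; unrestricted ✓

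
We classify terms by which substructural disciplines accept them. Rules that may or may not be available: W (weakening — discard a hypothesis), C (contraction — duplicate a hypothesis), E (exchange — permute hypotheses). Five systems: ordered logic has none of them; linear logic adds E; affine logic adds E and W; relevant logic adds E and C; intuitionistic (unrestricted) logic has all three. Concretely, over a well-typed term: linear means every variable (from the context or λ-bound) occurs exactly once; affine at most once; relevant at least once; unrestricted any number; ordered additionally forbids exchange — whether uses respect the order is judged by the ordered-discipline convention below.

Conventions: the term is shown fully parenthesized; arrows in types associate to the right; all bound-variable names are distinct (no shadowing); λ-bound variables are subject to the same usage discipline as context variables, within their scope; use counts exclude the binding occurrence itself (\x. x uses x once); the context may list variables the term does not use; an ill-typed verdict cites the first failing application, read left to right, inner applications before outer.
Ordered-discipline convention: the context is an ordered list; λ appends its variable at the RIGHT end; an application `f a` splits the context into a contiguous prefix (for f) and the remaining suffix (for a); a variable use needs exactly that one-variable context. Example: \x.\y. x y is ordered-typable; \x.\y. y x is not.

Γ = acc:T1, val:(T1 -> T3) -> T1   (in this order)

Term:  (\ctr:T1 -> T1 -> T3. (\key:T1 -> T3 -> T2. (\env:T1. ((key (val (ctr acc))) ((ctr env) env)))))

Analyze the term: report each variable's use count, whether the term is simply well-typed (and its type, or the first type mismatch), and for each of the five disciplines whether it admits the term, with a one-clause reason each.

use counts: acc ×1; val ×1; ctr (λ-bound) ×2; key (λ-bound) ×1; env (λ-bound) ×2
left-to-right use order: key, val, ctr, acc, ctr, env, env
typing: the term checks, with type (T1 -> T1 -> T3) -> (T1 -> T3 -> T2) -> T1 -> T2
ordered: ✗ — needs contraction — ctr ×2, env ×2
linear: ✗ — needs contraction — ctr ×2, env ×2
affine: ✗ — needs contraction — ctr ×2, env ×2
relevant: ✓ — none of acc, val, ctr, key, env goes unused
unrestricted: ✓ — well-typed at (T1 -> T1 -> T3) -> (T1 -> T3 -> T2) -> T1 -> T2; no restrictions here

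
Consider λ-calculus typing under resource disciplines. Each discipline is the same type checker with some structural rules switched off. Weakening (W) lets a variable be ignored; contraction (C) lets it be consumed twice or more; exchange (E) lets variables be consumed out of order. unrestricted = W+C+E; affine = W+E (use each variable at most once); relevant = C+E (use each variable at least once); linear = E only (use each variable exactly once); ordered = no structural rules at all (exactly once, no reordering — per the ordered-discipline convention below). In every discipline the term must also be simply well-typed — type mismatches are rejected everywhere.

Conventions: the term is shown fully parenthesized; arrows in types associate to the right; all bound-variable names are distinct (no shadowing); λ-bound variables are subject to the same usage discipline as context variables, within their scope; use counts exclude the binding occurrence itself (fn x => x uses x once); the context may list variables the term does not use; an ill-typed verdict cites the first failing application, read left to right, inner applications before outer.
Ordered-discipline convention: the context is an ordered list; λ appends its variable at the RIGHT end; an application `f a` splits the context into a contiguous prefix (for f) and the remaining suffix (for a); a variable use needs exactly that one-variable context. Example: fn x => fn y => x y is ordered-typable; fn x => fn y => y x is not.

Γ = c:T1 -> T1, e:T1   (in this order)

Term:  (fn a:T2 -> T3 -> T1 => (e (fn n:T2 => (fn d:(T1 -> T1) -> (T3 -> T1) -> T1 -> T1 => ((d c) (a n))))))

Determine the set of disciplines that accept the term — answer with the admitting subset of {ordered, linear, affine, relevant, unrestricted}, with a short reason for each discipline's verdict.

admitted by: none
counts: c=1, e=1, a [bound]=1, n [bound]=1, d [bound]=1
uses in reading order: e, d, c, a, n
typing: ill-typed: can't apply a value of type T1
ordered: ✗, not simply typable
linear: ✗, fails simple typing
affine: ✗, a type mismatch blocks all five
relevant: ✗, the type mismatch rejects it
unrestricted: ✗, not simply typable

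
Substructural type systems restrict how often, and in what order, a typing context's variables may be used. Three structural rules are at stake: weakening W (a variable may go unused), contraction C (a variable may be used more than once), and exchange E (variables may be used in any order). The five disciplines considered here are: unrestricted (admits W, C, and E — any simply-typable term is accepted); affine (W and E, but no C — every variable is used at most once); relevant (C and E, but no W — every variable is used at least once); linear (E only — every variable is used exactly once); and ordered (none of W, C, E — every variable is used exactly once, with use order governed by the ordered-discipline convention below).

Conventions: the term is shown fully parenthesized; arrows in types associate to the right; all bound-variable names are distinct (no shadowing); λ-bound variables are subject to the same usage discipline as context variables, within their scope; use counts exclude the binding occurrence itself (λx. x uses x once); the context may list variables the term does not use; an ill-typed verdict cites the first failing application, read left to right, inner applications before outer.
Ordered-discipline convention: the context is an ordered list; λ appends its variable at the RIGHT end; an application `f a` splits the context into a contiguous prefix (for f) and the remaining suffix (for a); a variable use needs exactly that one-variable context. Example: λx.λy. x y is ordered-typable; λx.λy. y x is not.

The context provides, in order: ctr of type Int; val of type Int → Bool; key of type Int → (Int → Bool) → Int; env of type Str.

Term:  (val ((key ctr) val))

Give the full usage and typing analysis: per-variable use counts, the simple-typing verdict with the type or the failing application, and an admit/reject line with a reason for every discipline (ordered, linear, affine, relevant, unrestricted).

counts: ctr: 1; val: 2; key: 1; env: 0
order of uses: val, key, ctr, val
typing: ✓ — Bool
ordered ✗ (val ×2 used more than once (contraction); env left unused)
linear ✗ (val ×2 used more than once (contraction); env left unused)
affine ✗ (val ×2 used more than once (contraction))
relevant ✗ (env left unused)
unrestricted ✓ (type-checks (Bool) and nothing is barred)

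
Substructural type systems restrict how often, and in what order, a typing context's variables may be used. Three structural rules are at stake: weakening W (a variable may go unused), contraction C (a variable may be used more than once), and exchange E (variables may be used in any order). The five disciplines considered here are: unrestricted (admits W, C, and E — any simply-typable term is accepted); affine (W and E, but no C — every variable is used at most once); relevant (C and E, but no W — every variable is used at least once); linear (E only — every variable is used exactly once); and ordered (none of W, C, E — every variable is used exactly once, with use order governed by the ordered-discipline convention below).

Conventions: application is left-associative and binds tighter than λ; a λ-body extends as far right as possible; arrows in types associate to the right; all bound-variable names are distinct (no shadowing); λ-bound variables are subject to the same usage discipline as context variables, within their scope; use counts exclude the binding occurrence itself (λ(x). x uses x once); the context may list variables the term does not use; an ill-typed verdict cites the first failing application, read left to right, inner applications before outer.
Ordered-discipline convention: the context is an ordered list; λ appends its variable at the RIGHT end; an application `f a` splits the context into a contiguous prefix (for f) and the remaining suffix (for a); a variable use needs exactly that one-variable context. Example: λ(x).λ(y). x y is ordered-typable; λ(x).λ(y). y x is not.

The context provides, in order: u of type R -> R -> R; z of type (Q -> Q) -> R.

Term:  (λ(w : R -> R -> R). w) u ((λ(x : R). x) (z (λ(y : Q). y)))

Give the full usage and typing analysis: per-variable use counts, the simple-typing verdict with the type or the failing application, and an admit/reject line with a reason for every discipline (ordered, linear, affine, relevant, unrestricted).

variable uses: u: 1×, z: 1×, w (λ-bound): 1×, x (λ-bound): 1×, y (λ-bound): 1×
order of uses: w, u, x, z, y
typing: the term checks, with type R -> R
ordered ✓ (one use each (u, z, w, x, y); ordered split holds)
linear ✓ (u, z, w, x, y: one use apiece)
affine ✓ (none of u, z, w, x, y used more than once)
relevant ✓ (every one of u, z, w, x, y appears)
unrestricted ✓ (simply typable at R -> R; W, C, E all held)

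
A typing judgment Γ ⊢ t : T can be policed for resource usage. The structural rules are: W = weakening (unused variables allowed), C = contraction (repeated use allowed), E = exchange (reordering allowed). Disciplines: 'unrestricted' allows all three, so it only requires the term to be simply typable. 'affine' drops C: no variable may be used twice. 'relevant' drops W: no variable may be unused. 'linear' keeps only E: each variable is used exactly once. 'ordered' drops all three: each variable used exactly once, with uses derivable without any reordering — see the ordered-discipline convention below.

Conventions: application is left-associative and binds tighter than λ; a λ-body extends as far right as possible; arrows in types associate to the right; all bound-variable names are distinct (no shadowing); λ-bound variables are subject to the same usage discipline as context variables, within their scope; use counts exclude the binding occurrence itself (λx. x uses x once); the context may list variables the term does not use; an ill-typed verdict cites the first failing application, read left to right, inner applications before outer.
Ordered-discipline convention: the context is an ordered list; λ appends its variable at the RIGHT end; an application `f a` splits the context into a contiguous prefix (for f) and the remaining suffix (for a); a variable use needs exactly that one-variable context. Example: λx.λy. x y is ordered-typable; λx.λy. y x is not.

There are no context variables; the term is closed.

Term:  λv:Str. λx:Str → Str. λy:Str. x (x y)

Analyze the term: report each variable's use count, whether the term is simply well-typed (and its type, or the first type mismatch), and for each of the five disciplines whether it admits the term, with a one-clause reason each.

counts: v [bound] ×0, x [bound] ×2, y [bound] ×1
use order (left to right): x, x, y
typing: well-typed — term : Str → (Str → Str) → Str → Str
ordered: ✗ — repeated use of x ×2; v left unused
linear: ✗ — repeated use of x ×2; v left unused
affine: ✗ — repeated use of x ×2
relevant: ✗ — v left unused
unrestricted: ✓ — well-typed at Str → (Str → Str) → Str → Str; no restrictions here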